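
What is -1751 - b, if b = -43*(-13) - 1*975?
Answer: -1335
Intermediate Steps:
b = -416 (b = 559 - 975 = -416)
-1751 - b = -1751 - 1*(-416) = -1751 + 416 = -1335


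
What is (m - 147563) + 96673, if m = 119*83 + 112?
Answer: -40901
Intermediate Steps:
m = 9989 (m = 9877 + 112 = 9989)
(m - 147563) + 96673 = (9989 - 147563) + 96673 = -137574 + 96673 = -40901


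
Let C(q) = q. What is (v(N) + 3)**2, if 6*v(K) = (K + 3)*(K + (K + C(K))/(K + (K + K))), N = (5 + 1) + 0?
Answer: 169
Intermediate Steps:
N = 6 (N = 6 + 0 = 6)
v(K) = (3 + K)*(2/3 + K)/6 (v(K) = ((K + 3)*(K + (K + K)/(K + (K + K))))/6 = ((3 + K)*(K + (2*K)/(K + 2*K)))/6 = ((3 + K)*(K + (2*K)/((3*K))))/6 = ((3 + K)*(K + (2*K)*(1/(3*K))))/6 = ((3 + K)*(K + 2/3))/6 = ((3 + K)*(2/3 + K))/6 = (3 + K)*(2/3 + K)/6)
(v(N) + 3)**2 = ((1/3 + (1/6)*6**2 + (11/18)*6) + 3)**2 = ((1/3 + (1/6)*36 + 11/3) + 3)**2 = ((1/3 + 6 + 11/3) + 3)**2 = (10 + 3)**2 = 13**2 = 169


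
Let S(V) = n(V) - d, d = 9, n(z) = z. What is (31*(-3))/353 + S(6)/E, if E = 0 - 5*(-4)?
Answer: -2919/7060 ≈ -0.41346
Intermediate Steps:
E = 20 (E = 0 + 20 = 20)
S(V) = -9 + V (S(V) = V - 1*9 = V - 9 = -9 + V)
(31*(-3))/353 + S(6)/E = (31*(-3))/353 + (-9 + 6)/20 = -93*1/353 - 3*1/20 = -93/353 - 3/20 = -2919/7060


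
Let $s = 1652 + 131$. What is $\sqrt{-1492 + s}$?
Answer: $\sqrt{291} \approx 17.059$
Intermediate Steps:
$s = 1783$
$\sqrt{-1492 + s} = \sqrt{-1492 + 1783} = \sqrt{291}$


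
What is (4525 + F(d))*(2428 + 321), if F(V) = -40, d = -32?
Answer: 12329265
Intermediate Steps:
(4525 + F(d))*(2428 + 321) = (4525 - 40)*(2428 + 321) = 4485*2749 = 12329265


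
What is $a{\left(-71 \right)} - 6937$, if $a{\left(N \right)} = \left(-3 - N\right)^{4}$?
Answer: $21374439$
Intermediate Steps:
$a{\left(-71 \right)} - 6937 = \left(3 - 71\right)^{4} - 6937 = \left(-68\right)^{4} - 6937 = 21381376 - 6937 = 21374439$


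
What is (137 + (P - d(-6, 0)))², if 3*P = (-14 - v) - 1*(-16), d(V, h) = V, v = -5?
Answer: 190096/9 ≈ 21122.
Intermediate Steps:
P = 7/3 (P = ((-14 - 1*(-5)) - 1*(-16))/3 = ((-14 + 5) + 16)/3 = (-9 + 16)/3 = (⅓)*7 = 7/3 ≈ 2.3333)
(137 + (P - d(-6, 0)))² = (137 + (7/3 - 1*(-6)))² = (137 + (7/3 + 6))² = (137 + 25/3)² = (436/3)² = 190096/9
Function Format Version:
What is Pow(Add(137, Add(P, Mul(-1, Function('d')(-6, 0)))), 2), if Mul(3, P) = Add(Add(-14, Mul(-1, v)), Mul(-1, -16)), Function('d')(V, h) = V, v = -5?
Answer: Rational(190096, 9) ≈ 21122.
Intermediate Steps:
P = Rational(7, 3) (P = Mul(Rational(1, 3), Add(Add(-14, Mul(-1, -5)), Mul(-1, -16))) = Mul(Rational(1, 3), Add(Add(-14, 5), 16)) = Mul(Rational(1, 3), Add(-9, 16)) = Mul(Rational(1, 3), 7) = Rational(7, 3) ≈ 2.3333)
Pow(Add(137, Add(P, Mul(-1, Function('d')(-6, 0)))), 2) = Pow(Add(137, Add(Rational(7, 3), Mul(-1, -6))), 2) = Pow(Add(137, Add(Rational(7, 3), 6)), 2) = Pow(Add(137, Rational(25, 3)), 2) = Pow(Rational(436, 3), 2) = Rational(190096, 9)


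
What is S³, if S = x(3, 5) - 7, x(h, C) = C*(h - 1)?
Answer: 27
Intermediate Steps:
x(h, C) = C*(-1 + h)
S = 3 (S = 5*(-1 + 3) - 7 = 5*2 - 7 = 10 - 7 = 3)
S³ = 3³ = 27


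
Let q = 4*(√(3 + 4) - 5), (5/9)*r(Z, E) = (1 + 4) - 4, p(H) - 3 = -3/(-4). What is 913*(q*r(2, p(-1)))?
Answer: -32868 + 32868*√7/5 ≈ -15476.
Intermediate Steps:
p(H) = 15/4 (p(H) = 3 - 3/(-4) = 3 - 3*(-¼) = 3 + ¾ = 15/4)
r(Z, E) = 9/5 (r(Z, E) = 9*((1 + 4) - 4)/5 = 9*(5 - 4)/5 = (9/5)*1 = 9/5)
q = -20 + 4*√7 (q = 4*(√7 - 5) = 4*(-5 + √7) = -20 + 4*√7 ≈ -9.4170)
913*(q*r(2, p(-1))) = 913*((-20 + 4*√7)*(9/5)) = 913*(-36 + 36*√7/5) = -32868 + 32868*√7/5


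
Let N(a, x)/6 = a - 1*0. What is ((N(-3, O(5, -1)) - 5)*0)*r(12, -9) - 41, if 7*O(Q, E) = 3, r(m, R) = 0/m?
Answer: -41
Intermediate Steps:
r(m, R) = 0
O(Q, E) = 3/7 (O(Q, E) = (⅐)*3 = 3/7)
N(a, x) = 6*a (N(a, x) = 6*(a - 1*0) = 6*(a + 0) = 6*a)
((N(-3, O(5, -1)) - 5)*0)*r(12, -9) - 41 = ((6*(-3) - 5)*0)*0 - 41 = ((-18 - 5)*0)*0 - 41 = -23*0*0 - 41 = 0*0 - 41 = 0 - 41 = -41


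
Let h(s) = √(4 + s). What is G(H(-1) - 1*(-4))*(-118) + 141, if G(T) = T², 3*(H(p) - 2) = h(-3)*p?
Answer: -32833/9 ≈ -3648.1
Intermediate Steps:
H(p) = 2 + p/3 (H(p) = 2 + (√(4 - 3)*p)/3 = 2 + (√1*p)/3 = 2 + (1*p)/3 = 2 + p/3)
G(H(-1) - 1*(-4))*(-118) + 141 = ((2 + (⅓)*(-1)) - 1*(-4))²*(-118) + 141 = ((2 - ⅓) + 4)²*(-118) + 141 = (5/3 + 4)²*(-118) + 141 = (17/3)²*(-118) + 141 = (289/9)*(-118) + 141 = -34102/9 + 141 = -32833/9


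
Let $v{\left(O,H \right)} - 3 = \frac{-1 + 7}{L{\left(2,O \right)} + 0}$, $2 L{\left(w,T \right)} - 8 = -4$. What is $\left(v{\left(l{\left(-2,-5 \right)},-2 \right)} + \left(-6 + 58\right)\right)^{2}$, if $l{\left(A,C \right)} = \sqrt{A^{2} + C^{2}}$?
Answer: $3364$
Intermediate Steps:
$L{\left(w,T \right)} = 2$ ($L{\left(w,T \right)} = 4 + \frac{1}{2} \left(-4\right) = 4 - 2 = 2$)
$v{\left(O,H \right)} = 6$ ($v{\left(O,H \right)} = 3 + \frac{-1 + 7}{2 + 0} = 3 + \frac{6}{2} = 3 + 6 \cdot \frac{1}{2} = 3 + 3 = 6$)
$\left(v{\left(l{\left(-2,-5 \right)},-2 \right)} + \left(-6 + 58\right)\right)^{2} = \left(6 + \left(-6 + 58\right)\right)^{2} = \left(6 + 52\right)^{2} = 58^{2} = 3364$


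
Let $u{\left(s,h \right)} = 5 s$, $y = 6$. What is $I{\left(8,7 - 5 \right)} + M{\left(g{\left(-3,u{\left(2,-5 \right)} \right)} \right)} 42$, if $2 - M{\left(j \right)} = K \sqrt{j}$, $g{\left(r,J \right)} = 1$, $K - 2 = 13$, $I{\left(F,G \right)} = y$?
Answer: $-540$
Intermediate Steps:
$I{\left(F,G \right)} = 6$
$K = 15$ ($K = 2 + 13 = 15$)
$M{\left(j \right)} = 2 - 15 \sqrt{j}$
$I{\left(8,7 - 5 \right)} + M{\left(g{\left(-3,u{\left(2,-5 \right)} \right)} \right)} 42 = 6 + \left(2 - 15 \sqrt{1}\right) 42 = 6 + \left(2 - 15\right) 42 = 6 - 546 = -540$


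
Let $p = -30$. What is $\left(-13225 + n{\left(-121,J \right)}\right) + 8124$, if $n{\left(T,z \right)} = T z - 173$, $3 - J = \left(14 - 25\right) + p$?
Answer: $-10598$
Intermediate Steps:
$J = 44$ ($J = 3 - \left(\left(14 - 25\right) - 30\right) = 3 - \left(-11 - 30\right) = 3 - -41 = 3 + 41 = 44$)
$n{\left(T,z \right)} = -173 + T z$
$\left(-13225 + n{\left(-121,J \right)}\right) + 8124 = \left(-13225 - 5497\right) + 8124 = -18722 + 8124 = -10598$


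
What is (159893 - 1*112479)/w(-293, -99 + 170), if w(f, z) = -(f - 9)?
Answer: 157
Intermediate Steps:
w(f, z) = 9 - f (w(f, z) = -(-9 + f) = 9 - f)
(159893 - 1*112479)/w(-293, -99 + 170) = (159893 - 1*112479)/(9 - 1*(-293)) = (159893 - 112479)/(9 + 293) = 47414/302 = 47414*(1/302) = 157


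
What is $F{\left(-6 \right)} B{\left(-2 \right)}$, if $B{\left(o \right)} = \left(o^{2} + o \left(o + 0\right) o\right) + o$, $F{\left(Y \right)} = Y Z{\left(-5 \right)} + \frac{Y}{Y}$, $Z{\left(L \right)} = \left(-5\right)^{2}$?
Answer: $894$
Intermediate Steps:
$Z{\left(L \right)} = 25$
$F{\left(Y \right)} = 1 + 25 Y$ ($F{\left(Y \right)} = Y 25 + \frac{Y}{Y} = 25 Y + 1 = 1 + 25 Y$)
$B{\left(o \right)} = o + o^{2} + o^{3}$ ($B{\left(o \right)} = \left(o^{2} + o o o\right) + o = \left(o^{2} + o^{2} o\right) + o = \left(o^{2} + o^{3}\right) + o = o + o^{2} + o^{3}$)
$F{\left(-6 \right)} B{\left(-2 \right)} = \left(1 + 25 \left(-6\right)\right) \left(- 2 \left(1 - 2 + \left(-2\right)^{2}\right)\right) = \left(1 - 150\right) \left(- 2 \left(1 - 2 + 4\right)\right) = - 149 \left(\left(-2\right) 3\right) = \left(-149\right) \left(-6\right) = 894$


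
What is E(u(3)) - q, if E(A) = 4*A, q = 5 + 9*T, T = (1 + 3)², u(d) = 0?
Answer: -149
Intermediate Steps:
T = 16 (T = 4² = 16)
q = 149 (q = 5 + 9*16 = 5 + 144 = 149)
E(u(3)) - q = 4*0 - 1*149 = 0 - 149 = -149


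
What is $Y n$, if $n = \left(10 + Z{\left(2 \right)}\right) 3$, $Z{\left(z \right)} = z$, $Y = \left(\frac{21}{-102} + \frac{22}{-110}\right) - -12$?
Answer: $\frac{35478}{85} \approx 417.39$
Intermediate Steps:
$Y = \frac{1971}{170}$ ($Y = \left(21 \left(- \frac{1}{102}\right) + 22 \left(- \frac{1}{110}\right)\right) + 12 = \left(- \frac{7}{34} - \frac{1}{5}\right) + 12 = - \frac{69}{170} + 12 = \frac{1971}{170} \approx 11.594$)
$n = 36$ ($n = \left(10 + 2\right) 3 = 12 \cdot 3 = 36$)
$Y n = \frac{1971}{170} \cdot 36 = \frac{35478}{85}$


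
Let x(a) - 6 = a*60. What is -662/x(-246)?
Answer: 331/7377 ≈ 0.044869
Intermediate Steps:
x(a) = 6 + 60*a (x(a) = 6 + a*60 = 6 + 60*a)
-662/x(-246) = -662/(6 + 60*(-246)) = -662/(6 - 14760) = -662/(-14754) = -662*(-1/14754) = 331/7377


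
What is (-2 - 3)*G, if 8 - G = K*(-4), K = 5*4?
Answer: -440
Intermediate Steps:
K = 20
G = 88 (G = 8 - 20*(-4) = 8 - 1*(-80) = 8 + 80 = 88)
(-2 - 3)*G = (-2 - 3)*88 = -5*88 = -440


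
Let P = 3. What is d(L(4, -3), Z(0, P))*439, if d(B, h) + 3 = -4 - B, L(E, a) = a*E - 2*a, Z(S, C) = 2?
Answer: -439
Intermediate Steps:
L(E, a) = -2*a + E*a (L(E, a) = E*a - 2*a = -2*a + E*a)
d(B, h) = -7 - B (d(B, h) = -3 + (-4 - B) = -7 - B)
d(L(4, -3), Z(0, P))*439 = (-7 - (-3)*(-2 + 4))*439 = (-7 - (-3)*2)*439 = (-7 - 1*(-6))*439 = (-7 + 6)*439 = -1*439 = -439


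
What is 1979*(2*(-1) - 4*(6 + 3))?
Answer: -75202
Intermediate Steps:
1979*(2*(-1) - 4*(6 + 3)) = 1979*(-2 - 4*9) = 1979*(-2 - 36) = 1979*(-38) = -75202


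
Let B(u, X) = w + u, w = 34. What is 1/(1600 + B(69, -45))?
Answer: 1/1703 ≈ 0.00058720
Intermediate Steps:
B(u, X) = 34 + u
1/(1600 + B(69, -45)) = 1/(1600 + (34 + 69)) = 1/(1600 + 103) = 1/1703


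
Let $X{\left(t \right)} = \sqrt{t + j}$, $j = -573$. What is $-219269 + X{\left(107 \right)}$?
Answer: $-219269 + i \sqrt{466} \approx -2.1927 \cdot 10^{5} + 21.587 i$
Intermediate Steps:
$X{\left(t \right)} = \sqrt{-573 + t}$ ($X{\left(t \right)} = \sqrt{t - 573} = \sqrt{-573 + t}$)
$-219269 + X{\left(107 \right)} = -219269 + \sqrt{-573 + 107} = -219269 + \sqrt{-466} = -219269 + i \sqrt{466}$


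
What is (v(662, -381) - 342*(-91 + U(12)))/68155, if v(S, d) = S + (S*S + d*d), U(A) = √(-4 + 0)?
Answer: 615189/68155 - 684*I/68155 ≈ 9.0263 - 0.010036*I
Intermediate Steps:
U(A) = 2*I (U(A) = √(-4) = 2*I)
v(S, d) = S + S² + d² (v(S, d) = S + (S² + d²) = S + S² + d²)
(v(662, -381) - 342*(-91 + U(12)))/68155 = ((662 + 662² + (-381)²) - 342*(-91 + 2*I))/68155 = ((662 + 438244 + 145161) - (-31122 + 684*I))*(1/68155) = (584067 + (31122 - 684*I))*(1/68155) = (615189 - 684*I)*(1/68155) = 615189/68155 - 684*I/68155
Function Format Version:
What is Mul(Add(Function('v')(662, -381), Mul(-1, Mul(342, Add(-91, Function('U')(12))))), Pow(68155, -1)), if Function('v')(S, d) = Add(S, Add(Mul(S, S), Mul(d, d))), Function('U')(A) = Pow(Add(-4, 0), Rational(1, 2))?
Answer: Add(Rational(615189, 68155), Mul(Rational(-684, 68155), I)) ≈ Add(9.0263, Mul(-0.010036, I))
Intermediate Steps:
Function('U')(A) = Mul(2, I) (Function('U')(A) = Pow(-4, Rational(1, 2)) = Mul(2, I))
Function('v')(S, d) = Add(S, Pow(S, 2), Pow(d, 2)) (Function('v')(S, d) = Add(S, Add(Pow(S, 2), Pow(d, 2))) = Add(S, Pow(S, 2), Pow(d, 2)))
Mul(Add(Function('v')(662, -381), Mul(-1, Mul(342, Add(-91, Function('U')(12))))), Pow(68155, -1)) = Mul(Add(Add(662, Pow(662, 2), Pow(-381, 2)), Mul(-1, Mul(342, Add(-91, Mul(2, I))))), Pow(68155, -1)) = Mul(Add(Add(662, 438244, 145161), Mul(-1, Add(-31122, Mul(684, I)))), Rational(1, 68155)) = Mul(Add(584067, Add(31122, Mul(-684, I))), Rational(1, 68155)) = Mul(Add(615189, Mul(-684, I)), Rational(1, 68155)) = Add(Rational(615189, 68155), Mul(Rational(-684, 68155), I))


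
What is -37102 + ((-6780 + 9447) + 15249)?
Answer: -19186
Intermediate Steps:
-37102 + ((-6780 + 9447) + 15249) = -37102 + (2667 + 15249) = -37102 + 17916 = -19186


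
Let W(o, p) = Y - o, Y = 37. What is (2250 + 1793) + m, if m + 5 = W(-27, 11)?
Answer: 4102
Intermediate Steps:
W(o, p) = 37 - o
m = 59 (m = -5 + (37 - 1*(-27)) = -5 + (37 + 27) = -5 + 64 = 59)
(2250 + 1793) + m = (2250 + 1793) + 59 = 4043 + 59 = 4102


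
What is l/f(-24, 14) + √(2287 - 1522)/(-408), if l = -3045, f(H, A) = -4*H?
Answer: -1015/32 - √85/136 ≈ -31.787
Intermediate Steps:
l/f(-24, 14) + √(2287 - 1522)/(-408) = -3045/((-4*(-24))) + √(2287 - 1522)/(-408) = -3045/96 + √765*(-1/408) = -3045*1/96 + (3*√85)*(-1/408) = -1015/32 - √85/136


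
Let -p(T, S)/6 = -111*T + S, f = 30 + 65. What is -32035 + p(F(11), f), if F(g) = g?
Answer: -25279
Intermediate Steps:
f = 95
p(T, S) = -6*S + 666*T (p(T, S) = -6*(-111*T + S) = -6*(S - 111*T) = -6*S + 666*T)
-32035 + p(F(11), f) = -32035 + (-6*95 + 666*11) = -32035 + (-570 + 7326) = -32035 + 6756 = -25279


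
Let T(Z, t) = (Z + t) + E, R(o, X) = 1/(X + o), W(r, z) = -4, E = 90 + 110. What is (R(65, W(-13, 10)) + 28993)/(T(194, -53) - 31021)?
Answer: -884287/935740 ≈ -0.94501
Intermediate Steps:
E = 200
T(Z, t) = 200 + Z + t (T(Z, t) = (Z + t) + 200 = 200 + Z + t)
(R(65, W(-13, 10)) + 28993)/(T(194, -53) - 31021) = (1/(-4 + 65) + 28993)/((200 + 194 - 53) - 31021) = (1/61 + 28993)/(341 - 31021) = (1/61 + 28993)/(-30680) = (1768574/61)*(-1/30680) = -884287/935740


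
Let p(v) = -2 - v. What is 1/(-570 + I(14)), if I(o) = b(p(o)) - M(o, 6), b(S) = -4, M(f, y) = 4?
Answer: -1/578 ≈ -0.0017301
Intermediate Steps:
I(o) = -8 (I(o) = -4 - 1*4 = -4 - 4 = -8)
1/(-570 + I(14)) = 1/(-570 - 8) = 1/(-578) = -1/578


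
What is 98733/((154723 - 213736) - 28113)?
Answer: -32911/29042 ≈ -1.1332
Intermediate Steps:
98733/((154723 - 213736) - 28113) = 98733/(-59013 - 28113) = 98733/(-87126) = 98733*(-1/87126) = -32911/29042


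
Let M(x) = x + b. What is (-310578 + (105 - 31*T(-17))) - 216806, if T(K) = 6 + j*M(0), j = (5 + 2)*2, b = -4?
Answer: -525729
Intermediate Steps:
j = 14 (j = 7*2 = 14)
M(x) = -4 + x (M(x) = x - 4 = -4 + x)
T(K) = -50 (T(K) = 6 + 14*(-4 + 0) = 6 + 14*(-4) = 6 - 56 = -50)
(-310578 + (105 - 31*T(-17))) - 216806 = (-310578 + (105 - 31*(-50))) - 216806 = (-310578 + (105 + 1550)) - 216806 = (-310578 + 1655) - 216806 = -308923 - 216806 = -525729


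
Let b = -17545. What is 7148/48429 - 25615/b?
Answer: 273184099/169937361 ≈ 1.6076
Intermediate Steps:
7148/48429 - 25615/b = 7148/48429 - 25615/(-17545) = 7148*(1/48429) - 25615*(-1/17545) = 7148/48429 + 5123/3509 = 273184099/169937361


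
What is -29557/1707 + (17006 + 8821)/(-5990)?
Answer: -221133119/10224930 ≈ -21.627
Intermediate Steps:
-29557/1707 + (17006 + 8821)/(-5990) = -29557*1/1707 + 25827*(-1/5990) = -29557/1707 - 25827/5990 = -221133119/10224930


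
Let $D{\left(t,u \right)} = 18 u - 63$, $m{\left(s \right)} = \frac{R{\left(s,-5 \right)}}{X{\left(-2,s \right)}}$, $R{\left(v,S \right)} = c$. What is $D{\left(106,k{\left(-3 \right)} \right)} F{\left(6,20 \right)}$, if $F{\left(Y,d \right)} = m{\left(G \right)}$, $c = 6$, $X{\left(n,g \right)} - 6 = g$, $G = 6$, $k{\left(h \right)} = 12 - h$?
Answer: $\frac{207}{2} \approx 103.5$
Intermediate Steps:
$X{\left(n,g \right)} = 6 + g$
$R{\left(v,S \right)} = 6$
$m{\left(s \right)} = \frac{6}{6 + s}$
$F{\left(Y,d \right)} = \frac{1}{2}$ ($F{\left(Y,d \right)} = \frac{6}{6 + 6} = \frac{6}{12} = 6 \cdot \frac{1}{12} = \frac{1}{2}$)
$D{\left(t,u \right)} = -63 + 18 u$
$D{\left(106,k{\left(-3 \right)} \right)} F{\left(6,20 \right)} = \left(-63 + 18 \left(12 - -3\right)\right) \frac{1}{2} = \left(-63 + 18 \left(12 + 3\right)\right) \frac{1}{2} = \left(-63 + 18 \cdot 15\right) \frac{1}{2} = \left(-63 + 270\right) \frac{1}{2} = 207 \cdot \frac{1}{2} = \frac{207}{2}$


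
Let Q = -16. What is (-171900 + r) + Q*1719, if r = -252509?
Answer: -451913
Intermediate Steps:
(-171900 + r) + Q*1719 = (-171900 - 252509) - 16*1719 = -424409 - 27504 = -451913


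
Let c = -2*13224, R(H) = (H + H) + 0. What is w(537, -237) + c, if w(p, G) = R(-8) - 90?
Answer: -26554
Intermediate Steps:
R(H) = 2*H (R(H) = 2*H + 0 = 2*H)
c = -26448
w(p, G) = -106 (w(p, G) = 2*(-8) - 90 = -16 - 90 = -106)
w(537, -237) + c = -106 - 26448 = -26554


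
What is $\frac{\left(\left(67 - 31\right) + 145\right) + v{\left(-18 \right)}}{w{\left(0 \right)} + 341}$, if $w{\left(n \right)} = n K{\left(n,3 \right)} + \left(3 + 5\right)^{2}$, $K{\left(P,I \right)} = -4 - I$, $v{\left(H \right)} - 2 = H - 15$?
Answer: $\frac{10}{27} \approx 0.37037$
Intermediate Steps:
$v{\left(H \right)} = -13 + H$ ($v{\left(H \right)} = 2 + \left(H - 15\right) = 2 + \left(-15 + H\right) = -13 + H$)
$w{\left(n \right)} = 64 - 7 n$ ($w{\left(n \right)} = n \left(-4 - 3\right) + \left(3 + 5\right)^{2} = n \left(-4 - 3\right) + 8^{2} = n \left(-7\right) + 64 = - 7 n + 64 = 64 - 7 n$)
$\frac{\left(\left(67 - 31\right) + 145\right) + v{\left(-18 \right)}}{w{\left(0 \right)} + 341} = \frac{\left(\left(67 - 31\right) + 145\right) - 31}{\left(64 - 0\right) + 341} = \frac{\left(36 + 145\right) - 31}{\left(64 + 0\right) + 341} = \frac{181 - 31}{64 + 341} = \frac{150}{405} = 150 \cdot \frac{1}{405} = \frac{10}{27}$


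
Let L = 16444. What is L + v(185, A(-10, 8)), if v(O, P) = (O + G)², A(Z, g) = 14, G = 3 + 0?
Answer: 51788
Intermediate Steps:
G = 3
v(O, P) = (3 + O)² (v(O, P) = (O + 3)² = (3 + O)²)
L + v(185, A(-10, 8)) = 16444 + (3 + 185)² = 16444 + 188² = 16444 + 35344 = 51788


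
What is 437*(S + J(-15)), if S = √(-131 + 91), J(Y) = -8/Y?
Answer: 3496/15 + 874*I*√10 ≈ 233.07 + 2763.8*I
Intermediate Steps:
S = 2*I*√10 (S = √(-40) = 2*I*√10 ≈ 6.3246*I)
437*(S + J(-15)) = 437*(2*I*√10 - 8/(-15)) = 437*(2*I*√10 - 8*(-1/15)) = 437*(2*I*√10 + 8/15) = 437*(8/15 + 2*I*√10) = 3496/15 + 874*I*√10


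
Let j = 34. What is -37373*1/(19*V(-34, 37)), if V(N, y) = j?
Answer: -1967/34 ≈ -57.853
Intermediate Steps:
V(N, y) = 34
-37373*1/(19*V(-34, 37)) = -37373/(34*19) = -37373/646 = -37373*1/646 = -1967/34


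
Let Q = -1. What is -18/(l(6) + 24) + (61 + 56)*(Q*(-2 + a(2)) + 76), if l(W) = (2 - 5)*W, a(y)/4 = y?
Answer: 8187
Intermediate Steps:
a(y) = 4*y
l(W) = -3*W
-18/(l(6) + 24) + (61 + 56)*(Q*(-2 + a(2)) + 76) = -18/(-3*6 + 24) + (61 + 56)*(-(-2 + 4*2) + 76) = -18/(-18 + 24) + 117*(-(-2 + 8) + 76) = -18/6 + 117*(-1*6 + 76) = (⅙)*(-18) + 117*(-6 + 76) = -3 + 117*70 = -3 + 8190 = 8187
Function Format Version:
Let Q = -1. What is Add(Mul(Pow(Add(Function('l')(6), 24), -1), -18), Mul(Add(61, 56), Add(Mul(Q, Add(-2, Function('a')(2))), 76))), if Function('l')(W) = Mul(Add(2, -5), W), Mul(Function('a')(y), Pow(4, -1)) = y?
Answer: 8187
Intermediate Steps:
Function('a')(y) = Mul(4, y)
Function('l')(W) = Mul(-3, W)
Add(Mul(Pow(Add(Function('l')(6), 24), -1), -18), Mul(Add(61, 56), Add(Mul(Q, Add(-2, Function('a')(2))), 76))) = Add(Mul(Pow(Add(Mul(-3, 6), 24), -1), -18), Mul(Add(61, 56), Add(Mul(-1, Add(-2, Mul(4, 2))), 76))) = Add(Mul(Pow(Add(-18, 24), -1), -18), Mul(117, Add(Mul(-1, Add(-2, 8)), 76))) = Add(Mul(Pow(6, -1), -18), Mul(117, Add(Mul(-1, 6), 76))) = Add(Mul(Rational(1, 6), -18), Mul(117, Add(-6, 76))) = Add(-3, Mul(117, 70)) = Add(-3, 8190) = 8187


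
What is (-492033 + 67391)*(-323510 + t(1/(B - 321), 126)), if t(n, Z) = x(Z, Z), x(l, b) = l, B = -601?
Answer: 137322428528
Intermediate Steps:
t(n, Z) = Z
(-492033 + 67391)*(-323510 + t(1/(B - 321), 126)) = (-492033 + 67391)*(-323510 + 126) = -424642*(-323384) = 137322428528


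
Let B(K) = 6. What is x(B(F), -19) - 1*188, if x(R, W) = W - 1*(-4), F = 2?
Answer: -203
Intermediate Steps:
x(R, W) = 4 + W (x(R, W) = W + 4 = 4 + W)
x(B(F), -19) - 1*188 = (4 - 19) - 1*188 = -15 - 188 = -203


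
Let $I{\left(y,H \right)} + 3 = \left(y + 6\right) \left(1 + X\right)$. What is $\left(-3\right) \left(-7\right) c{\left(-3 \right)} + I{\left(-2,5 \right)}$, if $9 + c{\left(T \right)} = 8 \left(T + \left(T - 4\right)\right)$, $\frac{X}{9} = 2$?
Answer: $-1796$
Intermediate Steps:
$X = 18$ ($X = 9 \cdot 2 = 18$)
$I{\left(y,H \right)} = 111 + 19 y$ ($I{\left(y,H \right)} = -3 + \left(y + 6\right) \left(1 + 18\right) = -3 + \left(6 + y\right) 19 = -3 + \left(114 + 19 y\right) = 111 + 19 y$)
$c{\left(T \right)} = -41 + 16 T$ ($c{\left(T \right)} = -9 + 8 \left(T + \left(T - 4\right)\right) = -9 + 8 \left(T + \left(-4 + T\right)\right) = -9 + 8 \left(-4 + 2 T\right) = -9 + \left(-32 + 16 T\right) = -41 + 16 T$)
$\left(-3\right) \left(-7\right) c{\left(-3 \right)} + I{\left(-2,5 \right)} = \left(-3\right) \left(-7\right) \left(-41 + 16 \left(-3\right)\right) + \left(111 + 19 \left(-2\right)\right) = 21 \left(-41 - 48\right) + \left(111 - 38\right) = 21 \left(-89\right) + 73 = -1869 + 73 = -1796$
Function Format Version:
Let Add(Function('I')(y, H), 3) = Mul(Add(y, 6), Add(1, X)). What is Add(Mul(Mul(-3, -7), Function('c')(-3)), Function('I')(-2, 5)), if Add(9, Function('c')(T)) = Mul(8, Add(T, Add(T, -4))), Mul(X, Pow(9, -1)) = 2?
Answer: -1796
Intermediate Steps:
X = 18 (X = Mul(9, 2) = 18)
Function('I')(y, H) = Add(111, Mul(19, y)) (Function('I')(y, H) = Add(-3, Mul(Add(y, 6), Add(1, 18))) = Add(-3, Mul(Add(6, y), 19)) = Add(-3, Add(114, Mul(19, y))) = Add(111, Mul(19, y)))
Function('c')(T) = Add(-41, Mul(16, T)) (Function('c')(T) = Add(-9, Mul(8, Add(T, Add(T, -4)))) = Add(-9, Mul(8, Add(T, Add(-4, T)))) = Add(-9, Mul(8, Add(-4, Mul(2, T)))) = Add(-9, Add(-32, Mul(16, T))) = Add(-41, Mul(16, T)))
Add(Mul(Mul(-3, -7), Function('c')(-3)), Function('I')(-2, 5)) = Add(Mul(Mul(-3, -7), Add(-41, Mul(16, -3))), Add(111, Mul(19, -2))) = Add(Mul(21, Add(-41, -48)), Add(111, -38)) = Add(Mul(21, -89), 73) = Add(-1869, 73) = -1796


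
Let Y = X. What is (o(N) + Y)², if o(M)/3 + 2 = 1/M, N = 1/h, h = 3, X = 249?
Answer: 63504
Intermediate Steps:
N = ⅓ (N = 1/3 = ⅓ ≈ 0.33333)
o(M) = -6 + 3/M
Y = 249
(o(N) + Y)² = ((-6 + 3/(⅓)) + 249)² = ((-6 + 3*3) + 249)² = ((-6 + 9) + 249)² = (3 + 249)² = 252² = 63504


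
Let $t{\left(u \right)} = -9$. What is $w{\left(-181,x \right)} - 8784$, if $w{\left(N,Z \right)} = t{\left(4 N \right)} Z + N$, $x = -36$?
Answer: $-8641$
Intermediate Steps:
$w{\left(N,Z \right)} = N - 9 Z$ ($w{\left(N,Z \right)} = - 9 Z + N = N - 9 Z$)
$w{\left(-181,x \right)} - 8784 = \left(-181 - -324\right) - 8784 = \left(-181 + 324\right) - 8784 = 143 - 8784 = -8641$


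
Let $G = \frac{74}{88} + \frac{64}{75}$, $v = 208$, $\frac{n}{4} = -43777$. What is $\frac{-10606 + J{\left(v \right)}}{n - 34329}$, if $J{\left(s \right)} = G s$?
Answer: $\frac{445222}{9093975} \approx 0.048958$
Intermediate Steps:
$n = -175108$ ($n = 4 \left(-43777\right) = -175108$)
$G = \frac{5591}{3300}$ ($G = 74 \cdot \frac{1}{88} + 64 \cdot \frac{1}{75} = \frac{37}{44} + \frac{64}{75} = \frac{5591}{3300} \approx 1.6942$)
$J{\left(s \right)} = \frac{5591 s}{3300}$
$\frac{-10606 + J{\left(v \right)}}{n - 34329} = \frac{-10606 + \frac{5591}{3300} \cdot 208}{-175108 - 34329} = \frac{-10606 + \frac{290732}{825}}{-209437} = \left(- \frac{8459218}{825}\right) \left(- \frac{1}{209437}\right) = \frac{445222}{9093975}$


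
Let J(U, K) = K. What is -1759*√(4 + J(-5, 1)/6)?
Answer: -8795*√6/6 ≈ -3590.5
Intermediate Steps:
-1759*√(4 + J(-5, 1)/6) = -1759*√(4 + 1/6) = -1759*√(4 + 1*(⅙)) = -1759*√(4 + ⅙) = -8795*√6/6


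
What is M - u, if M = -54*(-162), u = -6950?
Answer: 15698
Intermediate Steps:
M = 8748
M - u = 8748 - 1*(-6950) = 8748 + 6950 = 15698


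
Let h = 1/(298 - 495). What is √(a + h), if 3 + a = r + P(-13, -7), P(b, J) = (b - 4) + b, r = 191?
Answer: 5*√245265/197 ≈ 12.570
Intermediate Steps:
P(b, J) = -4 + 2*b (P(b, J) = (-4 + b) + b = -4 + 2*b)
h = -1/197 (h = 1/(-197) = -1/197 ≈ -0.0050761)
a = 158 (a = -3 + (191 + (-4 + 2*(-13))) = -3 + (191 + (-4 - 26)) = -3 + (191 - 30) = -3 + 161 = 158)
√(a + h) = √(158 - 1/197) = √(31125/197) = 5*√245265/197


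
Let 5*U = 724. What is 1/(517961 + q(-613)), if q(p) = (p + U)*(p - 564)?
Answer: 5/5345162 ≈ 9.3543e-7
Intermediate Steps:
U = 724/5 (U = (⅕)*724 = 724/5 ≈ 144.80)
q(p) = (-564 + p)*(724/5 + p) (q(p) = (p + 724/5)*(p - 564) = (724/5 + p)*(-564 + p) = (-564 + p)*(724/5 + p))
1/(517961 + q(-613)) = 1/(517961 + (-408336/5 + (-613)² - 2096/5*(-613))) = 1/(517961 + (-408336/5 + 375769 + 1284848/5)) = 1/(517961 + 2755357/5) = 1/(5345162/5) = 5/5345162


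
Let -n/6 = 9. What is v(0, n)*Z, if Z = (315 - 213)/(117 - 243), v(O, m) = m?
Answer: 306/7 ≈ 43.714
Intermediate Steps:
n = -54 (n = -6*9 = -54)
Z = -17/21 (Z = 102/(-126) = 102*(-1/126) = -17/21 ≈ -0.80952)
v(0, n)*Z = -54*(-17/21) = 306/7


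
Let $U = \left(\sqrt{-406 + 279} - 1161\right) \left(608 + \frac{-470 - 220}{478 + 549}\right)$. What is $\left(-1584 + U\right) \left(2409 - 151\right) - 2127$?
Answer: $- \frac{1638796837161}{1027} + \frac{1408373308 i \sqrt{127}}{1027} \approx -1.5957 \cdot 10^{9} + 1.5454 \cdot 10^{7} i$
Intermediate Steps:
$U = - \frac{724145886}{1027} + \frac{623726 i \sqrt{127}}{1027}$ ($U = \left(\sqrt{-127} - 1161\right) \left(608 - \frac{690}{1027}\right) = \left(i \sqrt{127} - 1161\right) \left(608 - \frac{690}{1027}\right) = \left(-1161 + i \sqrt{127}\right) \left(608 - \frac{690}{1027}\right) = \left(-1161 + i \sqrt{127}\right) \frac{623726}{1027} = - \frac{724145886}{1027} + \frac{623726 i \sqrt{127}}{1027} \approx -7.0511 \cdot 10^{5} + 6844.2 i$)
$\left(-1584 + U\right) \left(2409 - 151\right) - 2127 = \left(-1584 - \left(\frac{724145886}{1027} - \frac{623726 i \sqrt{127}}{1027}\right)\right) \left(2409 - 151\right) - 2127 = \left(- \frac{725772654}{1027} + \frac{623726 i \sqrt{127}}{1027}\right) 2258 - 2127 = \left(- \frac{1638794652732}{1027} + \frac{1408373308 i \sqrt{127}}{1027}\right) - 2127 = - \frac{1638796837161}{1027} + \frac{1408373308 i \sqrt{127}}{1027}$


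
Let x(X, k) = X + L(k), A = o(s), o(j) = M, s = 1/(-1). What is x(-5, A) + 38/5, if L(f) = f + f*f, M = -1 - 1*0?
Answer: 13/5 ≈ 2.6000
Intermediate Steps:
s = -1
M = -1 (M = -1 + 0 = -1)
o(j) = -1
A = -1
L(f) = f + f²
x(X, k) = X + k*(1 + k)
x(-5, A) + 38/5 = (-5 - (1 - 1)) + 38/5 = (-5 - 1*0) + 38*(⅕) = (-5 + 0) + 38/5 = -5 + 38/5 = 13/5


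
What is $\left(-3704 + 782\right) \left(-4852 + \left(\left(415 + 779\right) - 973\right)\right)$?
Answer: $13531782$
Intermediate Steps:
$\left(-3704 + 782\right) \left(-4852 + \left(\left(415 + 779\right) - 973\right)\right) = - 2922 \left(-4852 + \left(1194 - 973\right)\right) = - 2922 \left(-4852 + 221\right) = \left(-2922\right) \left(-4631\right) = 13531782$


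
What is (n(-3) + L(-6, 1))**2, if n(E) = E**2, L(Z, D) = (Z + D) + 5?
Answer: 81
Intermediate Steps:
L(Z, D) = 5 + D + Z (L(Z, D) = (D + Z) + 5 = 5 + D + Z)
(n(-3) + L(-6, 1))**2 = ((-3)**2 + (5 + 1 - 6))**2 = (9 + 0)**2 = 9**2 = 81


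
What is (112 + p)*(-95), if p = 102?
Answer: -20330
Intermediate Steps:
(112 + p)*(-95) = (112 + 102)*(-95) = 214*(-95) = -20330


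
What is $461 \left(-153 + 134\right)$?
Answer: $-8759$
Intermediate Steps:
$461 \left(-153 + 134\right) = 461 \left(-19\right) = -8759$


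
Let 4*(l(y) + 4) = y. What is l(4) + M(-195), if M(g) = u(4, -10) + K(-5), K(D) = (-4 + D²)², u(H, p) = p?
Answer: 428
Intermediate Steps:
l(y) = -4 + y/4
M(g) = 431 (M(g) = -10 + (-4 + (-5)²)² = -10 + (-4 + 25)² = -10 + 21² = -10 + 441 = 431)
l(4) + M(-195) = (-4 + (¼)*4) + 431 = (-4 + 1) + 431 = -3 + 431 = 428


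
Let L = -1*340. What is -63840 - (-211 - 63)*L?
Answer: -157000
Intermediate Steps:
L = -340
-63840 - (-211 - 63)*L = -63840 - (-211 - 63)*(-340) = -63840 - (-274)*(-340) = -63840 - 1*93160 = -63840 - 93160 = -157000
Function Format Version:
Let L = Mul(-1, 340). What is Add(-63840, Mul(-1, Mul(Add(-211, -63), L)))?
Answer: -157000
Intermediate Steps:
L = -340
Add(-63840, Mul(-1, Mul(Add(-211, -63), L))) = Add(-63840, Mul(-1, Mul(Add(-211, -63), -340))) = Add(-63840, Mul(-1, Mul(-274, -340))) = Add(-63840, Mul(-1, 93160)) = Add(-63840, -93160) = -157000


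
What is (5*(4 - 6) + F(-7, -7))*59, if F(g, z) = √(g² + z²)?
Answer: -590 + 413*√2 ≈ -5.9298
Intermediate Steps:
(5*(4 - 6) + F(-7, -7))*59 = (5*(4 - 6) + √((-7)² + (-7)²))*59 = (5*(-2) + √(49 + 49))*59 = (-10 + √98)*59 = (-10 + 7*√2)*59 = -590 + 413*√2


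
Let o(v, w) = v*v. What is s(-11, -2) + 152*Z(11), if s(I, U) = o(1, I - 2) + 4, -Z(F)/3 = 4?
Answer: -1819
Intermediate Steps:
Z(F) = -12 (Z(F) = -3*4 = -12)
o(v, w) = v²
s(I, U) = 5 (s(I, U) = 1² + 4 = 1 + 4 = 5)
s(-11, -2) + 152*Z(11) = 5 + 152*(-12) = 5 - 1824 = -1819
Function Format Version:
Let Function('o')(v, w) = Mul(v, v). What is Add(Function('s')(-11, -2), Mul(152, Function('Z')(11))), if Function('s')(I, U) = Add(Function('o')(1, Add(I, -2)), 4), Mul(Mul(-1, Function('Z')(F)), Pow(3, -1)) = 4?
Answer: -1819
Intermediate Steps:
Function('Z')(F) = -12 (Function('Z')(F) = Mul(-3, 4) = -12)
Function('o')(v, w) = Pow(v, 2)
Function('s')(I, U) = 5 (Function('s')(I, U) = Add(Pow(1, 2), 4) = Add(1, 4) = 5)
Add(Function('s')(-11, -2), Mul(152, Function('Z')(11))) = Add(5, Mul(152, -12)) = Add(5, -1824) = -1819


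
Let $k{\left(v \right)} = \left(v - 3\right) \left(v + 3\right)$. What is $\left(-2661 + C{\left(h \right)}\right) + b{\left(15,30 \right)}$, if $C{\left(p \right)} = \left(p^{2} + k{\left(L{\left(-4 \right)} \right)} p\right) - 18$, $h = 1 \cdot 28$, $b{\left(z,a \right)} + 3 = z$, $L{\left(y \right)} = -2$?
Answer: $-2023$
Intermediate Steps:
$k{\left(v \right)} = \left(-3 + v\right) \left(3 + v\right)$
$b{\left(z,a \right)} = -3 + z$
$h = 28$
$C{\left(p \right)} = -18 + p^{2} - 5 p$ ($C{\left(p \right)} = \left(p^{2} + \left(-9 + \left(-2\right)^{2}\right) p\right) - 18 = \left(p^{2} + \left(-9 + 4\right) p\right) - 18 = \left(p^{2} - 5 p\right) - 18 = -18 + p^{2} - 5 p$)
$\left(-2661 + C{\left(h \right)}\right) + b{\left(15,30 \right)} = \left(-2661 - \left(158 - 784\right)\right) + \left(-3 + 15\right) = \left(-2661 - -626\right) + 12 = \left(-2661 + 626\right) + 12 = -2035 + 12 = -2023$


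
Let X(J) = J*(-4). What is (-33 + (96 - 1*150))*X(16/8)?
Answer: 696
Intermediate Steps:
X(J) = -4*J
(-33 + (96 - 1*150))*X(16/8) = (-33 + (96 - 1*150))*(-64/8) = (-33 + (96 - 150))*(-64/8) = (-33 - 54)*(-4*2) = -87*(-8) = 696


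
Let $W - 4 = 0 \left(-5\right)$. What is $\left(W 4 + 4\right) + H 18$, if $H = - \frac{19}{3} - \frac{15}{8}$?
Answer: $- \frac{511}{4} \approx -127.75$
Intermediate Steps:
$W = 4$ ($W = 4 + 0 \left(-5\right) = 4 + 0 = 4$)
$H = - \frac{197}{24}$ ($H = \left(-19\right) \frac{1}{3} - \frac{15}{8} = - \frac{19}{3} - \frac{15}{8} = - \frac{197}{24} \approx -8.2083$)
$\left(W 4 + 4\right) + H 18 = \left(4 \cdot 4 + 4\right) - \frac{591}{4} = \left(16 + 4\right) - \frac{591}{4} = 20 - \frac{591}{4} = - \frac{511}{4}$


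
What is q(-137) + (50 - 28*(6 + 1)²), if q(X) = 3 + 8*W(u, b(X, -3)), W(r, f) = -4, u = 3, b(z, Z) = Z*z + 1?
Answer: -1351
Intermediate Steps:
b(z, Z) = 1 + Z*z
q(X) = -29 (q(X) = 3 + 8*(-4) = 3 - 32 = -29)
q(-137) + (50 - 28*(6 + 1)²) = -29 + (50 - 28*(6 + 1)²) = -29 + (50 - 28*7²) = -29 + (50 - 28*49) = -29 + (50 - 1372) = -29 - 1322 = -1351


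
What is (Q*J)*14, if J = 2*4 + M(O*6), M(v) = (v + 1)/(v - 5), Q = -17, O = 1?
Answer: -3570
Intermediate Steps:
M(v) = (1 + v)/(-5 + v)
J = 15 (J = 2*4 + (1 + 1*6)/(-5 + 1*6) = 8 + (1 + 6)/(-5 + 6) = 8 + 7/1 = 8 + 1*7 = 8 + 7 = 15)
(Q*J)*14 = -17*15*14 = -255*14 = -3570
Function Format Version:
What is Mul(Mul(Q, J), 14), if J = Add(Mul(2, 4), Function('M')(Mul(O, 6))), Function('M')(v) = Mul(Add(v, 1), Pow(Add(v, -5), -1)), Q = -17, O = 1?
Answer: -3570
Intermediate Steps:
Function('M')(v) = Mul(Pow(Add(-5, v), -1), Add(1, v)) (Function('M')(v) = Mul(Add(1, v), Pow(Add(-5, v), -1)) = Mul(Pow(Add(-5, v), -1), Add(1, v)))
J = 15 (J = Add(Mul(2, 4), Mul(Pow(Add(-5, Mul(1, 6)), -1), Add(1, Mul(1, 6)))) = Add(8, Mul(Pow(Add(-5, 6), -1), Add(1, 6))) = Add(8, Mul(Pow(1, -1), 7)) = Add(8, Mul(1, 7)) = Add(8, 7) = 15)
Mul(Mul(Q, J), 14) = Mul(Mul(-17, 15), 14) = Mul(-255, 14) = -3570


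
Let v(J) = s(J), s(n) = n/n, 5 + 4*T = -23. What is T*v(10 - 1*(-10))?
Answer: -7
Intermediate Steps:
T = -7 (T = -5/4 + (¼)*(-23) = -5/4 - 23/4 = -7)
s(n) = 1
v(J) = 1
T*v(10 - 1*(-10)) = -7*1 = -7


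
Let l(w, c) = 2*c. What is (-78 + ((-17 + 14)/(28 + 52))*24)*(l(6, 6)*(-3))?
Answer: 14202/5 ≈ 2840.4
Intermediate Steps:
(-78 + ((-17 + 14)/(28 + 52))*24)*(l(6, 6)*(-3)) = (-78 + ((-17 + 14)/(28 + 52))*24)*((2*6)*(-3)) = (-78 - 3/80*24)*(12*(-3)) = (-78 - 3*1/80*24)*(-36) = (-78 - 3/80*24)*(-36) = (-78 - 9/10)*(-36) = -789/10*(-36) = 14202/5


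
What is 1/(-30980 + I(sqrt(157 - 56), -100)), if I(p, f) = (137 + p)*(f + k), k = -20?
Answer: -2371/112360100 + 3*sqrt(101)/56180050 ≈ -2.0565e-5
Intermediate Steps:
I(p, f) = (-20 + f)*(137 + p) (I(p, f) = (137 + p)*(f - 20) = (137 + p)*(-20 + f) = (-20 + f)*(137 + p))
1/(-30980 + I(sqrt(157 - 56), -100)) = 1/(-30980 + (-2740 - 20*sqrt(157 - 56) + 137*(-100) - 100*sqrt(157 - 56))) = 1/(-30980 + (-2740 - 20*sqrt(101) - 13700 - 100*sqrt(101))) = 1/(-30980 + (-16440 - 120*sqrt(101))) = 1/(-47420 - 120*sqrt(101))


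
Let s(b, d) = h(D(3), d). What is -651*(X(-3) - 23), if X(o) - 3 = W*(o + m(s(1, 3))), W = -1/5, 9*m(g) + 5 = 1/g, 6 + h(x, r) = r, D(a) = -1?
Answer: 564851/45 ≈ 12552.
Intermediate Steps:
h(x, r) = -6 + r
s(b, d) = -6 + d
m(g) = -5/9 + 1/(9*g)
W = -⅕ (W = -1*⅕ = -⅕ ≈ -0.20000)
X(o) = 421/135 - o/5 (X(o) = 3 - (o + (1 - 5*(-6 + 3))/(9*(-6 + 3)))/5 = 3 - (o + (⅑)*(1 - 5*(-3))/(-3))/5 = 3 - (o + (⅑)*(-⅓)*(1 + 15))/5 = 3 - (o + (⅑)*(-⅓)*16)/5 = 3 - (o - 16/27)/5 = 3 - (-16/27 + o)/5 = 3 + (16/135 - o/5) = 421/135 - o/5)
-651*(X(-3) - 23) = -651*((421/135 - ⅕*(-3)) - 23) = -651*((421/135 + ⅗) - 23) = -651*(502/135 - 23) = -651*(-2603/135) = 564851/45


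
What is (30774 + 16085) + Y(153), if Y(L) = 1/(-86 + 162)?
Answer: 3561285/76 ≈ 46859.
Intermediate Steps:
Y(L) = 1/76
(30774 + 16085) + Y(153) = (30774 + 16085) + 1/76 = 46859 + 1/76 = 3561285/76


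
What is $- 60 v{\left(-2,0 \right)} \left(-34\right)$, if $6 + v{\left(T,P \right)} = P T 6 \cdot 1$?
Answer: $-12240$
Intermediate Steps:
$v{\left(T,P \right)} = -6 + 6 P T$ ($v{\left(T,P \right)} = -6 + P T 6 \cdot 1 = -6 + 6 P T 1 = -6 + 6 P T$)
$- 60 v{\left(-2,0 \right)} \left(-34\right) = - 60 \left(-6 + 6 \cdot 0 \left(-2\right)\right) \left(-34\right) = - 60 \left(-6 + 0\right) \left(-34\right) = - 60 \left(\left(-6\right) \left(-34\right)\right) = \left(-60\right) 204 = -12240$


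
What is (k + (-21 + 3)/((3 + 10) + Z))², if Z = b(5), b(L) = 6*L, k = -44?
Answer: 3648100/1849 ≈ 1973.0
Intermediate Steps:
Z = 30 (Z = 6*5 = 30)
(k + (-21 + 3)/((3 + 10) + Z))² = (-44 + (-21 + 3)/((3 + 10) + 30))² = (-44 - 18/(13 + 30))² = (-44 - 18/43)² = (-1910/43)² = 3648100/1849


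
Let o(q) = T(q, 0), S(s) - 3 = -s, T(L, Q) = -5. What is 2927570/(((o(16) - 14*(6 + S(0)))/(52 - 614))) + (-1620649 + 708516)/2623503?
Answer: 4316434517383597/343678893 ≈ 1.2560e+7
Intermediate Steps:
S(s) = 3 - s
o(q) = -5
2927570/(((o(16) - 14*(6 + S(0)))/(52 - 614))) + (-1620649 + 708516)/2623503 = 2927570/(((-5 - 14*(6 + (3 - 1*0)))/(52 - 614))) + (-1620649 + 708516)/2623503 = 2927570/(((-5 - 14*(6 + (3 + 0)))/(-562))) - 912133*1/2623503 = 2927570/(((-5 - 14*(6 + 3))*(-1/562))) - 912133/2623503 = 2927570/(((-5 - 14*9)*(-1/562))) - 912133/2623503 = 2927570/(((-5 - 126)*(-1/562))) - 912133/2623503 = 2927570/((-131*(-1/562))) - 912133/2623503 = 2927570/(131/562) - 912133/2623503 = 2927570*(562/131) - 912133/2623503 = 1645294340/131 - 912133/2623503 = 4316434517383597/343678893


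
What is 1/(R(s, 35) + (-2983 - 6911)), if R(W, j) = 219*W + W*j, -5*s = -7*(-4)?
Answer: -5/56582 ≈ -8.8367e-5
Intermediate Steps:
s = -28/5 (s = -(-7)*(-4)/5 = -⅕*28 = -28/5 ≈ -5.6000)
1/(R(s, 35) + (-2983 - 6911)) = 1/(-28*(219 + 35)/5 + (-2983 - 6911)) = 1/(-28/5*254 - 9894) = 1/(-7112/5 - 9894) = 1/(-56582/5) = -5/56582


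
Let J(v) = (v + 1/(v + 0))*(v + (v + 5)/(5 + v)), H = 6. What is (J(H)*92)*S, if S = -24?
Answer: -95312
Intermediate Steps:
J(v) = (1 + v)*(v + 1/v) (J(v) = (v + 1/v)*(v + (5 + v)/(5 + v)) = (v + 1/v)*(v + 1) = (v + 1/v)*(1 + v) = (1 + v)*(v + 1/v))
(J(H)*92)*S = ((1 + 6 + 1/6 + 6²)*92)*(-24) = ((1 + 6 + ⅙ + 36)*92)*(-24) = ((259/6)*92)*(-24) = (11914/3)*(-24) = -95312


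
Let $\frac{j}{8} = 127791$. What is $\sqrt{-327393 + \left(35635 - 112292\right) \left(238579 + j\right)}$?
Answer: $2 i \sqrt{24164418823} \approx 3.109 \cdot 10^{5} i$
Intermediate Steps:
$j = 1022328$ ($j = 8 \cdot 127791 = 1022328$)
$\sqrt{-327393 + \left(35635 - 112292\right) \left(238579 + j\right)} = \sqrt{-327393 + \left(35635 - 112292\right) \left(238579 + 1022328\right)} = \sqrt{-327393 - 96657347899} = \sqrt{-96657675292} = 2 i \sqrt{24164418823}$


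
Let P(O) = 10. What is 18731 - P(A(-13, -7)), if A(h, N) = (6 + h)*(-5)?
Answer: 18721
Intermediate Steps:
A(h, N) = -30 - 5*h
18731 - P(A(-13, -7)) = 18731 - 1*10 = 18731 - 10 = 18721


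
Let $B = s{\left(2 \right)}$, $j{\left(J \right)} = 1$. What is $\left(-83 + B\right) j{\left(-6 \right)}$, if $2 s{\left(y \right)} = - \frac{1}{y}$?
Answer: $- \frac{333}{4} \approx -83.25$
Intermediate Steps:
$s{\left(y \right)} = - \frac{1}{2 y}$ ($s{\left(y \right)} = \frac{\left(-1\right) \frac{1}{y}}{2} = - \frac{1}{2 y}$)
$B = - \frac{1}{4}$ ($B = - \frac{1}{2 \cdot 2} = \left(- \frac{1}{2}\right) \frac{1}{2} = - \frac{1}{4} \approx -0.25$)
$\left(-83 + B\right) j{\left(-6 \right)} = \left(-83 - \frac{1}{4}\right) 1 = \left(- \frac{333}{4}\right) 1 = - \frac{333}{4}$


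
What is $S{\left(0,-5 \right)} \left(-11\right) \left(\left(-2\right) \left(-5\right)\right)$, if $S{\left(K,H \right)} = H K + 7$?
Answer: $-770$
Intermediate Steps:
$S{\left(K,H \right)} = 7 + H K$
$S{\left(0,-5 \right)} \left(-11\right) \left(\left(-2\right) \left(-5\right)\right) = \left(7 - 0\right) \left(-11\right) \left(\left(-2\right) \left(-5\right)\right) = \left(7 + 0\right) \left(-11\right) 10 = 7 \left(-11\right) 10 = \left(-77\right) 10 = -770$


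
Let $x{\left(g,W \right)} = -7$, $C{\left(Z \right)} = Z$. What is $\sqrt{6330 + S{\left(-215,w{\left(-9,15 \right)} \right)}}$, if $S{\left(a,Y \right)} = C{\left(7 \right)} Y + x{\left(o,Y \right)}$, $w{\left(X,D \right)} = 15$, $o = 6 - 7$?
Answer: $2 \sqrt{1607} \approx 80.175$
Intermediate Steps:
$o = -1$ ($o = 6 - 7 = -1$)
$S{\left(a,Y \right)} = -7 + 7 Y$ ($S{\left(a,Y \right)} = 7 Y - 7 = -7 + 7 Y$)
$\sqrt{6330 + S{\left(-215,w{\left(-9,15 \right)} \right)}} = \sqrt{6330 + \left(-7 + 7 \cdot 15\right)} = \sqrt{6330 + \left(-7 + 105\right)} = \sqrt{6330 + 98} = \sqrt{6428} = 2 \sqrt{1607}$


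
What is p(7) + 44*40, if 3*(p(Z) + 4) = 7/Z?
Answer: 5269/3 ≈ 1756.3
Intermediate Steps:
p(Z) = -4 + 7/(3*Z) (p(Z) = -4 + (7/Z)/3 = -4 + 7/(3*Z))
p(7) + 44*40 = (-4 + (7/3)/7) + 44*40 = (-4 + (7/3)*(⅐)) + 1760 = (-4 + ⅓) + 1760 = -11/3 + 1760 = 5269/3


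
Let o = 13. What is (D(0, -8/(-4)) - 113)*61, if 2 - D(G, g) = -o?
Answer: -5978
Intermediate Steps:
D(G, g) = 15 (D(G, g) = 2 - (-1)*13 = 2 - 1*(-13) = 2 + 13 = 15)
(D(0, -8/(-4)) - 113)*61 = (15 - 113)*61 = -98*61 = -5978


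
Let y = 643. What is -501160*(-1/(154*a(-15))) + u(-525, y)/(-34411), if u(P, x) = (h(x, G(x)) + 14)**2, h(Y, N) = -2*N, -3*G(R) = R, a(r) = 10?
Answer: 693149234/2167893 ≈ 319.73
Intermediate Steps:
G(R) = -R/3
u(P, x) = (14 + 2*x/3)**2 (u(P, x) = (-(-2)*x/3 + 14)**2 = (2*x/3 + 14)**2 = (14 + 2*x/3)**2)
-501160*(-1/(154*a(-15))) + u(-525, y)/(-34411) = -501160/((-154*10)) + (4*(21 + 643)**2/9)/(-34411) = -501160/(-1540) + ((4/9)*664**2)*(-1/34411) = -501160*(-1/1540) + ((4/9)*440896)*(-1/34411) = 2278/7 + (1763584/9)*(-1/34411) = 2278/7 - 1763584/309699 = 693149234/2167893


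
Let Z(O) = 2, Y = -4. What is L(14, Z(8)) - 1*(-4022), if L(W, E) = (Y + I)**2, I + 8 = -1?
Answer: 4191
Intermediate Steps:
I = -9 (I = -8 - 1 = -9)
L(W, E) = 169 (L(W, E) = (-4 - 9)**2 = (-13)**2 = 169)
L(14, Z(8)) - 1*(-4022) = 169 - 1*(-4022) = 169 + 4022 = 4191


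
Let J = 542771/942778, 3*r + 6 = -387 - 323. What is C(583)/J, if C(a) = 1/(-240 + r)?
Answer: -1414167/389709578 ≈ -0.0036288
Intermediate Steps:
r = -716/3 (r = -2 + (-387 - 323)/3 = -2 + (⅓)*(-710) = -2 - 710/3 = -716/3 ≈ -238.67)
J = 542771/942778 (J = 542771*(1/942778) = 542771/942778 ≈ 0.57571)
C(a) = -3/1436 (C(a) = 1/(-240 - 716/3) = 1/(-1436/3) = -3/1436)
C(583)/J = -3/(1436*542771/942778) = -3/1436*942778/542771 = -1414167/389709578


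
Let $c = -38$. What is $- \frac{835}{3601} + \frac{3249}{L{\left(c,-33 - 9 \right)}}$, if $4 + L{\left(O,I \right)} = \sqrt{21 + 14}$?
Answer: $\frac{2462249}{3601} + 171 \sqrt{35} \approx 1695.4$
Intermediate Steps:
$L{\left(O,I \right)} = -4 + \sqrt{35}$ ($L{\left(O,I \right)} = -4 + \sqrt{21 + 14} = -4 + \sqrt{35}$)
$- \frac{835}{3601} + \frac{3249}{L{\left(c,-33 - 9 \right)}} = - \frac{835}{3601} + \frac{3249}{-4 + \sqrt{35}}$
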